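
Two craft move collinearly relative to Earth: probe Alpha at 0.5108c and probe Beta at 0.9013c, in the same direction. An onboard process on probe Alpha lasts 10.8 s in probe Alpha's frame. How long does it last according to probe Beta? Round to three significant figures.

15.6 s

The velocity of probe Alpha relative to probe Beta is (0.5108 − 0.9013)c / (1 − 0.5108×0.9013) = −0.72366c; relative speed 0.72366c.
At |u| = 0.72366c, γ = (1 − 0.523684)^(−1/2) = 1.4489.
The clock on probe Alpha records proper time, so probe Beta measures Δt = γΔτ = 1.4489 × 10.8 = 15.6 s.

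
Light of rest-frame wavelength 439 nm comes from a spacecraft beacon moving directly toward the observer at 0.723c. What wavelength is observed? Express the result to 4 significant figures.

176.0 nm

Relativistic Doppler for wavelength: λ_obs = λ_src · √((1−β)/(1+β)).
With β = 0.723: factor = √(0.277/1.723) = 0.40096.
λ_obs = 439 × 0.40096 = 176.0 nm.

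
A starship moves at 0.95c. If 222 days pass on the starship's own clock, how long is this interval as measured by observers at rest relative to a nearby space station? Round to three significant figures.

γ = 1/√(1 − β²) = 1/√(1 − 0.9025) = 1/√0.0975 = 1/0.31225 = 3.2026.
Time dilation: Δt = γ·Δτ = 3.2026 × 222 = 711 days.

711 days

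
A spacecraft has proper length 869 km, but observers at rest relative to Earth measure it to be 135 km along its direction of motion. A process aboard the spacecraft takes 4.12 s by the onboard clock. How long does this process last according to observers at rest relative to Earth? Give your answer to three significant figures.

26.5 s

γ = L₀/L = 869/135 = 6.43704.
The same γ dilates the second interval: 6.43704 × 4.12 s = 26.5 s.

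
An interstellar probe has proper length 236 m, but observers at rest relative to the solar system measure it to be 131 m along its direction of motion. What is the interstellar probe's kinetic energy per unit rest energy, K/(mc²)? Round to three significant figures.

Length contraction gives γ = L₀/L = 236/131 = 1.80153.
Since K = (γ−1)mc², K/(mc²) = 1.80153 − 1 = 0.802.

0.802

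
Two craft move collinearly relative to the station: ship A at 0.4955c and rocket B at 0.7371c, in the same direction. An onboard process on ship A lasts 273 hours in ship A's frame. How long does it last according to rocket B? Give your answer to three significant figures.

Speed of ship A in rocket B's frame: u = (v_A − v_B)/(1 − v_A v_B/c²) = (0.4955 − 0.7371)/(1 − 0.4955×0.7371) = −0.2416/0.63476695 = −0.38061; |u| = 0.38061c.
γ for this relative speed: γ = 1/√(1 − 0.144864) = 1.0814.
The clock on ship A records proper time, so rocket B measures Δt = γΔτ = 1.0814 × 273 = 295 hours.

295 hours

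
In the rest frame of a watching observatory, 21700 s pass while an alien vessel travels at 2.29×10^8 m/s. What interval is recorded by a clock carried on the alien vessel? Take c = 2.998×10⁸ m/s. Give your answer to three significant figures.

β = v/c = (2.29×10^8 m/s)/(2.998×10⁸ m/s) = 0.763843.
β² = 0.5834561, so γ = 1/√0.4165439 = 1.5494.
The moving clock records proper time: Δτ = Δt/γ = 21700/1.5494 = 14000 s.

14000 s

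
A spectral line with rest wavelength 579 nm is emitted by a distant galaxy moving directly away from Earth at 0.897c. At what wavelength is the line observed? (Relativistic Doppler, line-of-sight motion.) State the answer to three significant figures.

Relativistic Doppler for wavelength: λ_obs = λ_src · √((1+β)/(1−β)).
With β = 0.897: factor = √(1.897/0.103) = 4.2916.
λ_obs = 579 × 4.2916 = 2480 nm.

2480 nm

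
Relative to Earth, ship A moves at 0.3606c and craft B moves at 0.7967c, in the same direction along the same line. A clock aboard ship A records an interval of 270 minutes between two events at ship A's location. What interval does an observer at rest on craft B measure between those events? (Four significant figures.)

The velocity of ship A relative to craft B is (0.3606 − 0.7967)c / (1 − 0.3606×0.7967) = −0.61189c; relative speed 0.61189c.
γ for this relative speed: γ = 1/√(1 − 0.374409) = 1.2643.
The clock on ship A records proper time, so craft B measures Δt = γΔτ = 1.2643 × 270 = 341.4 minutes.

341.4 minutes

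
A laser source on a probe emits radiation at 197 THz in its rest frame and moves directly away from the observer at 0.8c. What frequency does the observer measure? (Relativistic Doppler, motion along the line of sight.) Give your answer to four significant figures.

Relativistic Doppler (source moving away): f_obs = f_src · √((1−β)/(1+β)).
With β = 0.8: factor = √(0.2/1.8) = 0.33333.
f_obs = 197 × 0.33333 = 65.67 THz.

65.67 THz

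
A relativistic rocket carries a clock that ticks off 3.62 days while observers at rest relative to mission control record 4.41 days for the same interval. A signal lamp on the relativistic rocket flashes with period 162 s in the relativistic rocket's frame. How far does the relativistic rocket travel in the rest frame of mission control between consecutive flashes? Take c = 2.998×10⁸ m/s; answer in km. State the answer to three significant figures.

3.38×10^7 km

The time-dilation ratio gives γ = 4.41/3.62 = 1.21823.
β = √(1 − 1/γ²) = 0.57113. Lab-frame period = γτ = 1.21823×162 s = 197.35 s. Distance = βc × γτ = 0.57113 × 2.998×10⁸ m/s × 197.35 s = 3.3791×10^10 m = 3.38×10^7 km.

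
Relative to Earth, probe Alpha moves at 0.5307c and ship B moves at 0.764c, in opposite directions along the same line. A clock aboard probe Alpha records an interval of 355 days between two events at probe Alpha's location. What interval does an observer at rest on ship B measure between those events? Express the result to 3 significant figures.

Transform probe Alpha's velocity into ship B's frame: (0.5307 + 0.764)/(1 + 0.5307·0.764) = 1.2947/1.4054548, so the relative speed is 0.9212c.
γ for this relative speed: γ = 1/√(1 − 0.848609) = 2.5701.
The clock on probe Alpha records proper time, so ship B measures Δt = γΔτ = 2.5701 × 355 = 912 days.

912 days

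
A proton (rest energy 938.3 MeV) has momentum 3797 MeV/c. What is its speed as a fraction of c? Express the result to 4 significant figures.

pc/(mc²) = 3797/938.3 = 4.0467 = βγ = β/√(1−β²).
So β² = x²/(1 + x²) with x = 4.0467: x² = 16.3758, β² = 16.3758/17.3758 = 0.942449, β = 0.9708.

0.9708c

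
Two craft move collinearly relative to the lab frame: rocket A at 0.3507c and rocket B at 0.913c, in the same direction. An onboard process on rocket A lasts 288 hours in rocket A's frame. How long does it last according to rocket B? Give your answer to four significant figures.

Speed of rocket A in rocket B's frame: u = (v_A − v_B)/(1 − v_A v_B/c²) = (0.3507 − 0.913)/(1 − 0.3507×0.913) = −0.5623/0.6798109 = −0.82714; |u| = 0.82714c.
γ for this relative speed: γ = 1/√(1 − 0.684161) = 1.7794.
The clock on rocket A records proper time, so rocket B measures Δt = γΔτ = 1.7794 × 288 = 512.5 hours.

512.5 hours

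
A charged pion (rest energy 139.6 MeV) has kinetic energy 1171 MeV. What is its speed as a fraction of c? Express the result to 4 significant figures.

0.9943c

γ = 1 + K/(mc²) = 1 + 1171/139.6 = 9.3883.
β = √(1 − 1/γ²) = √(1 − 0.0113456) = √0.9886544 = 0.9943.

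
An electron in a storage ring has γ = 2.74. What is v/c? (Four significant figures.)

0.9310

β = √(1 − 1/γ²) = √(1 − 1/7.5076) = √0.866802 = 0.9310.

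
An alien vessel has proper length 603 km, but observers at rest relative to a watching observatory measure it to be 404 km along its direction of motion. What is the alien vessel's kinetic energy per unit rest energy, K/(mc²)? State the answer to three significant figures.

0.493

γ = L₀/L = 603/404 = 1.49257.
Since K = (γ−1)mc², K/(mc²) = 1.49257 − 1 = 0.493.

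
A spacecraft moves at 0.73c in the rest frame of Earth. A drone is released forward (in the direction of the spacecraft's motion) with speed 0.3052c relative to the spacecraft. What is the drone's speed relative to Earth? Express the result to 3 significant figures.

0.847c

In units of c, u = (u' + v)/(1 + u'v) with u' = 0.3052 and v = 0.73.
Numerator: 0.3052 + 0.73 = 1.0352. Denominator: 1 + (0.3052)(0.73) = 1.222796.
u = 1.0352/1.222796 = 0.84658, so the speed is 0.847c.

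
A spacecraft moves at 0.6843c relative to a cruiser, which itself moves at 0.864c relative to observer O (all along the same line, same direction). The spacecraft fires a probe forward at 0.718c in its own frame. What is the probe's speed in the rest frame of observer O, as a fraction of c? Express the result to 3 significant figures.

First combine the probe and spacecraft (S''→S'): u₁ = (0.718 + 0.6843)/(1 + 0.718×0.6843) = 1.4023/1.4913274 = 0.9403.
Then combine with the cruiser (S'→S): u = (0.9403 + 0.864)/(1 + 0.9403×0.864) = 1.8043/1.8124192 = 0.99552.

0.996c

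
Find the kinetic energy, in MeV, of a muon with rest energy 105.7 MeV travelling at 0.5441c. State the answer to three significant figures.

γ = 1/√(1 − β²) = 1/√(1 − 0.29604481) = 1/√0.70395519 = 1/0.83902 = 1.19187.
Kinetic energy: K = (γ − 1)mc² = (1.19187 − 1) × 105.7 MeV = 0.19187 × 105.7 = 20.3 MeV.

20.3 MeV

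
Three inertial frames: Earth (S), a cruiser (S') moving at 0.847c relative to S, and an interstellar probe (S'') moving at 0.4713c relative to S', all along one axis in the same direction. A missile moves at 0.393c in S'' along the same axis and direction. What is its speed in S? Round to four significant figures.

First combine the missile and interstellar probe (S''→S'): u₁ = (0.393 + 0.4713)/(1 + 0.393×0.4713) = 0.8643/1.1852209 = 0.72923.
Then combine with the cruiser (S'→S): u = (0.72923 + 0.847)/(1 + 0.72923×0.847) = 1.57623/1.61765781 = 0.97439.

0.9744c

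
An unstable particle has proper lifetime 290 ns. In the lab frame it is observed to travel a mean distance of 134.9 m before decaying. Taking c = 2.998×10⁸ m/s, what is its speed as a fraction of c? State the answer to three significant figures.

0.841c

d = βγcτ ⇒ βγ = d/(cτ) = 134.9 m / (86.942 m) = 1.5516.
β = (βγ)/√(1+(βγ)²) = 1.5516/√3.40746 = 0.841.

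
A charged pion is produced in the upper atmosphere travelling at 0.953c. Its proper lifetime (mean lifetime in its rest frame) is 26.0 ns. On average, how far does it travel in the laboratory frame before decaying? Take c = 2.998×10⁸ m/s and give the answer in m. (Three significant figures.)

Lorentz factor: γ = (1 − 0.908209)^(−1/2) = 3.3007.
Lab-frame lifetime: Δt = γτ = 3.3007 × 26.0 ns = 85.818 ns.
Distance: d = vΔt = 0.953 × 2.998×10⁸ m/s × 8.5818×10^-8 s = 24.5 m.

24.5 m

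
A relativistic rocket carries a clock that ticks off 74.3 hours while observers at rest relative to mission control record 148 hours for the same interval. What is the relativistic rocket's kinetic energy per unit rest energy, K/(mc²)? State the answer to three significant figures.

0.992

From Δt = γΔτ: γ = 148/74.3 = 1.99192.
Since K = (γ−1)mc², K/(mc²) = 1.99192 − 1 = 0.992.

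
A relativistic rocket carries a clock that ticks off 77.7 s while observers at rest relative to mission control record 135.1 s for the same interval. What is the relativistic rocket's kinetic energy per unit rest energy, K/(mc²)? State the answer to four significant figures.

γ = Δt/Δτ = 135.1/77.7 = 1.73874.
K/(mc²) = γ − 1 = 1.73874 − 1 = 0.7387.

0.7387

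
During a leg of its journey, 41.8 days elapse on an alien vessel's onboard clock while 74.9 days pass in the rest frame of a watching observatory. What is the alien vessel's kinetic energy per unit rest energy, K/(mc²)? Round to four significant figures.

0.7919

The time-dilation ratio gives γ = 74.9/41.8 = 1.79187.
K/(mc²) = γ − 1 = 1.79187 − 1 = 0.7919.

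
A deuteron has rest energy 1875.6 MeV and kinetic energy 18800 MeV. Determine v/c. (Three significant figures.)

K = (γ−1)mc², so γ = 1 + 18800/1875.6 = 11.023.
Then v/c = √(1 − γ⁻²) = √(1 − 0.00823001) = √0.99176999 = 0.996.

0.996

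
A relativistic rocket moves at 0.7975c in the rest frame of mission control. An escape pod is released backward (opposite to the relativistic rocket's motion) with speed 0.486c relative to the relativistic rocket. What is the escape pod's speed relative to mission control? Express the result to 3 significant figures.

0.509c

Relativistic velocity addition: u = (u' + v)/(1 + u'v/c²), with u' = −0.486c and v = 0.7975c.
Numerator: −0.486 + 0.7975 = 0.3115. Denominator: 1 + (−0.486)(0.7975) = 0.612415.
u = 0.3115/0.612415 = 0.50864, so the speed is 0.509c.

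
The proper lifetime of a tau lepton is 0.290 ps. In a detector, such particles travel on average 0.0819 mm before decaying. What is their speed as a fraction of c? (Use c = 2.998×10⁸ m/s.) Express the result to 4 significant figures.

0.6857c

d = βγcτ ⇒ βγ = d/(cτ) = 8.190×10^-5 m / (8.6942×10^-5 m) = 0.94201.
β = (βγ)/√(1+(βγ)²) = 0.94201/√1.887383 = 0.6857.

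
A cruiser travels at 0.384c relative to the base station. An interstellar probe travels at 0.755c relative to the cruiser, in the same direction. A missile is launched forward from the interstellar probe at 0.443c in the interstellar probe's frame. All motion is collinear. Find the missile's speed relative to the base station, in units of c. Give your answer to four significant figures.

0.9532c

Compose velocities in two stages. Stage 1 (into S'): u₁ = (0.443+0.755)/(1+0.443×0.755) = 0.89774.
Stage 2 (into S): u = (0.89774+0.384)/(1+0.89774×0.384) = 0.95316, so the speed is 0.9532c.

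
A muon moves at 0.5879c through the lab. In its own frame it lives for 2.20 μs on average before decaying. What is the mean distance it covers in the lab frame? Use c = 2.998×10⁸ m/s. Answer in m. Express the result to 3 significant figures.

479 m

γ = 1/√(1 − β²) = 1/√(1 − 0.34562641) = 1/√0.65437359 = 1/0.808934 = 1.2362.
Lab-frame lifetime: Δt = γτ = 1.2362 × 2.20 μs = 2.7196 μs.
Distance: d = vΔt = 0.5879 × 2.998×10⁸ m/s × 2.7196×10^-6 s = 479 m.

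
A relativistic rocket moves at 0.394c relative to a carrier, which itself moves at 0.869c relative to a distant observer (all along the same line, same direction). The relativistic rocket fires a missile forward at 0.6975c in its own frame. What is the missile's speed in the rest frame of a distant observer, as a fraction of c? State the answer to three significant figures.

Apply u = (u'+v)/(1+u'v) twice. Missile in the carrier frame: (0.6975+0.394)/(1+0.6975·0.394) = 1.0915/1.274815 = 0.8562c.
That velocity, transformed to the rest frame of a distant observer: (0.8562+0.869)/(1+0.8562·0.869) = 1.7252/1.7440378 = 0.9892c.

0.989c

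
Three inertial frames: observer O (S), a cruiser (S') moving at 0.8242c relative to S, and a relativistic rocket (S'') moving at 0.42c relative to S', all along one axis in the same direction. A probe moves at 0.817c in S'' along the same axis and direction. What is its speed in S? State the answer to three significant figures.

0.992c

Compose velocities in two stages. Stage 1 (into S'): u₁ = (0.817+0.42)/(1+0.817×0.42) = 0.92098.
Stage 2 (into S): u = (0.92098+0.8242)/(1+0.92098×0.8242) = 0.9921, so the speed is 0.992c.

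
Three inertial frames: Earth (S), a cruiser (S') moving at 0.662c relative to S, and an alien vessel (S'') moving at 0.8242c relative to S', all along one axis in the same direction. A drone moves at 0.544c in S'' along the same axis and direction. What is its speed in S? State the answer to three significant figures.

0.988c

Compose velocities in two stages. Stage 1 (into S'): u₁ = (0.544+0.8242)/(1+0.544×0.8242) = 0.94465.
Stage 2 (into S): u = (0.94465+0.662)/(1+0.94465×0.662) = 0.98849, so the speed is 0.988c.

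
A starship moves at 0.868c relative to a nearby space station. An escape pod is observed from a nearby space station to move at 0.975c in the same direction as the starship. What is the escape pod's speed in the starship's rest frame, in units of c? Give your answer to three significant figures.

Transform to the starship's frame: u' = (u − v)/(1 − uv/c²).
u' = (0.975 − 0.868)/(1 − 0.975×0.868) = 0.107/0.1537 = 0.69616.
Speed in the starship's frame: 0.696c (in the same direction).

0.696c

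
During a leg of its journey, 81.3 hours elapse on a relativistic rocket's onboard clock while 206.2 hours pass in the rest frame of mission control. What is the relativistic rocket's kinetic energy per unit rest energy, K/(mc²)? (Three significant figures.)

From Δt = γΔτ: γ = 206.2/81.3 = 2.53629.
K/(mc²) = γ − 1 = 2.53629 − 1 = 1.54.

1.54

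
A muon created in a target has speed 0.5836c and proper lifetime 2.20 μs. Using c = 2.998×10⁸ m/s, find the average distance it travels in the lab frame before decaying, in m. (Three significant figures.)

β² = 0.34058896, so γ = 1/√0.65941104 = 1.2315.
Lab-frame lifetime: Δt = γτ = 1.2315 × 2.20 μs = 2.7093 μs.
Distance: d = vΔt = 0.5836 × 2.998×10⁸ m/s × 2.7093×10^-6 s = 474 m.

474 m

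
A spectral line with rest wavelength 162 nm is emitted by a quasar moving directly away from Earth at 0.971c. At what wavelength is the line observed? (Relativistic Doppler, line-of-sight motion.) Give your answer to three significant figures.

1340 nm

Relativistic Doppler for wavelength: λ_obs = λ_src · √((1+β)/(1−β)).
With β = 0.971: factor = √(1.971/0.029) = 8.2441.
λ_obs = 162 × 8.2441 = 1340 nm.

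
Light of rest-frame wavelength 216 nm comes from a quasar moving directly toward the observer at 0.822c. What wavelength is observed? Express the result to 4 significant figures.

Relativistic Doppler for wavelength: λ_obs = λ_src · √((1−β)/(1+β)).
With β = 0.822: factor = √(0.178/1.822) = 0.31256.
λ_obs = 216 × 0.31256 = 67.51 nm.

67.51 nm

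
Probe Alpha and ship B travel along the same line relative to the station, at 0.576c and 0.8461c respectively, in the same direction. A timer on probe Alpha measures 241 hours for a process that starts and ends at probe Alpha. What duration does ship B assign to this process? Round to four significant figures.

283.5 hours

Speed of probe Alpha in ship B's frame: u = (v_A − v_B)/(1 − v_A v_B/c²) = (0.576 − 0.8461)/(1 − 0.576×0.8461) = −0.2701/0.5126464 = −0.52687; |u| = 0.52687c.
At |u| = 0.52687c, γ = (1 − 0.277592)^(−1/2) = 1.1765.
Probe Alpha's interval is proper; time dilation gives Δt_B = γΔτ = 1.1765 × 241 hours = 283.5 hours.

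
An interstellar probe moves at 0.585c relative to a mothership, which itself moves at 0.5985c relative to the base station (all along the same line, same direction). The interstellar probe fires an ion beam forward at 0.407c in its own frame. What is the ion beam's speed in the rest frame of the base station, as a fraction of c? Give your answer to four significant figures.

0.9461c

First combine the ion beam and interstellar probe (S''→S'): u₁ = (0.407 + 0.585)/(1 + 0.407×0.585) = 0.992/1.238095 = 0.80123.
Then combine with the mothership (S'→S): u = (0.80123 + 0.5985)/(1 + 0.80123×0.5985) = 1.39973/1.479536155 = 0.94606.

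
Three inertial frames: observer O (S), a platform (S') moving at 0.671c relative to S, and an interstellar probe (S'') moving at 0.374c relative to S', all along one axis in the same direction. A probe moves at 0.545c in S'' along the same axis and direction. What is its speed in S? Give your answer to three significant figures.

0.949c

First combine the probe and interstellar probe (S''→S'): u₁ = (0.545 + 0.374)/(1 + 0.545×0.374) = 0.919/1.20383 = 0.7634.
Then combine with the platform (S'→S): u = (0.7634 + 0.671)/(1 + 0.7634×0.671) = 1.4344/1.5122414 = 0.94853.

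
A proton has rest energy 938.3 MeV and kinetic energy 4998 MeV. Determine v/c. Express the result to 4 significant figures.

0.9874

γ = 1 + K/(mc²) = 1 + 4998/938.3 = 6.3267.
β = √(1 − 1/γ²) = √(1 − 0.0249831) = √0.9750169 = 0.9874.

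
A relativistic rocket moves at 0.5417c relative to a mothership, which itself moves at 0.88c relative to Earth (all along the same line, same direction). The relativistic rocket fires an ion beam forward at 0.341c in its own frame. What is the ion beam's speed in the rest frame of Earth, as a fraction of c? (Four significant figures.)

First combine the ion beam and relativistic rocket (S''→S'): u₁ = (0.341 + 0.5417)/(1 + 0.341×0.5417) = 0.8827/1.1847197 = 0.74507.
Then combine with the mothership (S'→S): u = (0.74507 + 0.88)/(1 + 0.74507×0.88) = 1.62507/1.6556616 = 0.98152.

0.9815c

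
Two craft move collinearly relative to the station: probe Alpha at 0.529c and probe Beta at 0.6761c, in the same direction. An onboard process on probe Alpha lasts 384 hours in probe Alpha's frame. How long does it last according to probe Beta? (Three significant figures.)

Transform probe Alpha's velocity into probe Beta's frame: (0.529 − 0.6761)/(1 − 0.529·0.6761) = −0.1471/0.6423431, so the relative speed is 0.22901c.
γ for this relative speed: γ = 1/√(1 − 0.0524456) = 1.0273.
Probe Alpha's interval is proper; time dilation gives Δt_B = γΔτ = 1.0273 × 384 hours = 394 hours.

394 hours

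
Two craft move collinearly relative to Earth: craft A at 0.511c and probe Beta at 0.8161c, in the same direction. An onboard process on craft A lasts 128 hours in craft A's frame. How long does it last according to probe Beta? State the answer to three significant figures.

Transform craft A's velocity into probe Beta's frame: (0.511 − 0.8161)/(1 − 0.511·0.8161) = −0.3051/0.5829729, so the relative speed is 0.52335c.
γ for this relative speed: γ = 1/√(1 − 0.273895) = 1.1735.
Craft A's interval is proper; time dilation gives Δt_B = γΔτ = 1.1735 × 128 hours = 150 hours.

150 hours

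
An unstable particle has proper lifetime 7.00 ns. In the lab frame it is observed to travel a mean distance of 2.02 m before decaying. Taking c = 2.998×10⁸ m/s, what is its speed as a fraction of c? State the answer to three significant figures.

Let x = d/(cτ) = 2.020 m / (2.998×10⁸ m/s × 7.000×10^-9 s) = 0.96255. Since d = βγcτ, x = βγ = β/√(1−β²).
Solving: β² = x²/(1+x²) = 0.926503/1.926503 = 0.480925, so β = 0.693.

0.693c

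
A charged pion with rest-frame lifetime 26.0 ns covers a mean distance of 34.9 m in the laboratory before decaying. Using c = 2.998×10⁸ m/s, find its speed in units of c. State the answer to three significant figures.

Lab distance = (lab lifetime)·v = γτ·βc, so βγ = d/(cτ) = 34.90/(2.998×10⁸ × 2.600×10^-8) = 4.4773.
With βγ = 4.4773: γ² = 1 + (βγ)² = 21.0462, and β = (βγ)/γ = 4.4773/4.58761 = 0.976.

0.976c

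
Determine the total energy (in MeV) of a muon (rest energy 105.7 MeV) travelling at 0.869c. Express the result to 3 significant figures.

β² = 0.755161, so γ = 1/√0.244839 = 2.021.
Total energy: E = γmc² = 2.021 × 105.7 MeV = 214 MeV.

214 MeV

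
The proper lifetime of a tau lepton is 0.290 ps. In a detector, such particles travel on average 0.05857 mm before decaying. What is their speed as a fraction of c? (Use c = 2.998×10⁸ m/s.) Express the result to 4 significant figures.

0.5587c

d = βγcτ ⇒ βγ = d/(cτ) = 5.857×10^-5 m / (8.6942×10^-5 m) = 0.67367.
β = (βγ)/√(1+(βγ)²) = 0.67367/√1.453831 = 0.5587.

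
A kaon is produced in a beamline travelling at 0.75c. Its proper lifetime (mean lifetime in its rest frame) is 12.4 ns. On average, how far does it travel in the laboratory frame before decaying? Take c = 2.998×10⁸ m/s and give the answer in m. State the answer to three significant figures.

4.22 m

With β = 0.75, γ = 1/√(1 − 0.75²) = 1/√0.4375 = 1.5119.
Lab-frame lifetime: Δt = γτ = 1.5119 × 12.4 ns = 18.748 ns.
Distance: d = vΔt = 0.75 × 2.998×10⁸ m/s × 1.8748×10^-8 s = 4.22 m.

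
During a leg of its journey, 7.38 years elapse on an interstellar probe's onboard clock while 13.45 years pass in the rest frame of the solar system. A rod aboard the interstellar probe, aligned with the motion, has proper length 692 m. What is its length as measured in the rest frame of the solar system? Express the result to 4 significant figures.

γ = Δt/Δτ = 13.45/7.38 = 1.82249.
The rod contracts by the same γ: 692 m / 1.82249 = 379.7 m.

379.7 m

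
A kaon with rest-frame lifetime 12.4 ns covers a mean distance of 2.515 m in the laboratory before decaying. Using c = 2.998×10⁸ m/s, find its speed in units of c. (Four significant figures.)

Let x = d/(cτ) = 2.515 m / (2.998×10⁸ m/s × 1.240×10^-8 s) = 0.67653. Since d = βγcτ, x = βγ = β/√(1−β²).
Solving: β² = x²/(1+x²) = 0.457693/1.457693 = 0.313984, so β = 0.5603.

0.5603c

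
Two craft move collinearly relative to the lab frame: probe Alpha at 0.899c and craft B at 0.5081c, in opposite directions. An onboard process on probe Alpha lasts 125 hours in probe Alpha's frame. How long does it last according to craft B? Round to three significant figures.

Speed of probe Alpha in craft B's frame: u = (v_A + v_B)/(1 + v_A v_B/c²) = (0.899 + 0.5081)/(1 + 0.899×0.5081) = 1.4071/1.4567819 = 0.9659; |u| = 0.9659c.
γ for this relative speed: γ = 1/√(1 − 0.932963) = 3.8623.
Probe Alpha's interval is proper; time dilation gives Δt_B = γΔτ = 3.8623 × 125 hours = 483 hours.

483 hours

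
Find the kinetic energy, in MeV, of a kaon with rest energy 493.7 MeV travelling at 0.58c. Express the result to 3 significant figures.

γ = 1/√(1 − β²) = 1/√(1 − 0.3364) = 1/√0.6636 = 1/0.814616 = 1.22757.
Kinetic energy: K = (γ − 1)mc² = (1.22757 − 1) × 493.7 MeV = 0.22757 × 493.7 = 112 MeV.

112 MeV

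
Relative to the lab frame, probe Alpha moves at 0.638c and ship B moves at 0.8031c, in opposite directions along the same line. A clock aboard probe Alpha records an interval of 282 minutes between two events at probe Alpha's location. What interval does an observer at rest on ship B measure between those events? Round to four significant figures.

929.5 minutes

Transform probe Alpha's velocity into ship B's frame: (0.638 + 0.8031)/(1 + 0.638·0.8031) = 1.4411/1.5123778, so the relative speed is 0.95287c.
γ for this relative speed: γ = 1/√(1 − 0.907961) = 3.2962.
The clock on probe Alpha records proper time, so ship B measures Δt = γΔτ = 3.2962 × 282 = 929.5 minutes.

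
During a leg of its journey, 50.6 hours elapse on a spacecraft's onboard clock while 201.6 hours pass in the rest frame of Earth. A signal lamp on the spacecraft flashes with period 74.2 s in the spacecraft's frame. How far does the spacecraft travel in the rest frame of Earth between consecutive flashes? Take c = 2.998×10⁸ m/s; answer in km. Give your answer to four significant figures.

From Δt = γΔτ: γ = 201.6/50.6 = 3.98419.
β = √(1 − 1/γ²) = 0.96799. Lab-frame period = γτ = 3.98419×74.2 s = 295.63 s. Distance = βc × γτ = 0.96799 × 2.998×10⁸ m/s × 295.63 s = 8.5793×10^10 m = 8.579×10^7 km.

8.579×10^7 km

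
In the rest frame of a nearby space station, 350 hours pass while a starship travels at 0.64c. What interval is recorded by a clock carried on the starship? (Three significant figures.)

269 hours

With β = 0.64, γ = 1/√(1 − 0.64²) = 1/√0.5904 = 1.3014.
The moving clock records proper time: Δτ = Δt/γ = 350/1.3014 = 269 hours.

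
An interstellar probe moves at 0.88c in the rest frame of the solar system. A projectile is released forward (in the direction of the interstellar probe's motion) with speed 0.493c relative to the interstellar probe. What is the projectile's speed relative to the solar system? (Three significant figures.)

Relativistic velocity addition: u = (u' + v)/(1 + u'v/c²), with u' = 0.493c and v = 0.88c.
Numerator: 0.493 + 0.88 = 1.373. Denominator: 1 + (0.493)(0.88) = 1.43384.
u = 1.373/1.43384 = 0.95757, so the speed is 0.958c.

0.958c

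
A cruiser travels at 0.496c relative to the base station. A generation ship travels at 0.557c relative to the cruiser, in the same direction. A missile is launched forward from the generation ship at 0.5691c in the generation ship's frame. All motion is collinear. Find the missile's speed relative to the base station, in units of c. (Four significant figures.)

First combine the missile and generation ship (S''→S'): u₁ = (0.5691 + 0.557)/(1 + 0.5691×0.557) = 1.1261/1.3169887 = 0.85506.
Then combine with the cruiser (S'→S): u = (0.85506 + 0.496)/(1 + 0.85506×0.496) = 1.35106/1.42410976 = 0.9487.

0.9487c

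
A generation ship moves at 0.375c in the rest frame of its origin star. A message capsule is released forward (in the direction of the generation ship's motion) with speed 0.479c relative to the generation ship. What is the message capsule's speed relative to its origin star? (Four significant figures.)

Relativistic velocity addition: u = (u' + v)/(1 + u'v/c²), with u' = 0.479c and v = 0.375c.
Numerator: 0.479 + 0.375 = 0.854. Denominator: 1 + (0.479)(0.375) = 1.179625.
u = 0.854/1.179625 = 0.72396, so the speed is 0.7240c.

0.7240c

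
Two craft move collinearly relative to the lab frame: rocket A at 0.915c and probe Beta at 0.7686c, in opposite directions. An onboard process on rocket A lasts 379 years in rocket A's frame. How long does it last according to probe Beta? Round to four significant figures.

2501 years

The velocity of rocket A relative to probe Beta is (0.915 + 0.7686)c / (1 + 0.915×0.7686) = 0.98845c; relative speed 0.98845c.
γ for this relative speed: γ = 1/√(1 − 0.977033) = 6.5985.
The clock on rocket A records proper time, so probe Beta measures Δt = γΔτ = 6.5985 × 379 = 2501 years.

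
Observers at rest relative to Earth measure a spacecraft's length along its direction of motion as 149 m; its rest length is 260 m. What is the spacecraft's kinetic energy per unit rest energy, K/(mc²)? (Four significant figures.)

Length contraction gives γ = L₀/L = 260/149 = 1.74497.
K/(mc²) = γ − 1 = 1.74497 − 1 = 0.7450.

0.7450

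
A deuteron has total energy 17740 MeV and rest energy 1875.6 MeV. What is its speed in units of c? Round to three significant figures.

0.994c

Total energy E = γmc² gives γ = 17740/1875.6 = 9.4583.
Hence β = √(1 − 1/γ²) = √(1 − 0.0111783) = √0.9888217 = 0.994.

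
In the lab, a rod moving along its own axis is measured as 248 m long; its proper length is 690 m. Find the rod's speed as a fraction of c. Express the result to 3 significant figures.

0.933c

Length contraction gives γ = L₀/L = 690/248 = 2.7823.
β = √(1 − 1/γ²) = √0.870821 = 0.933.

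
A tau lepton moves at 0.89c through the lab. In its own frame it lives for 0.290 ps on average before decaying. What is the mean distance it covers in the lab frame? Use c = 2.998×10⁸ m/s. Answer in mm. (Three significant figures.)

0.170 mm

Lorentz factor: γ = (1 − 0.7921)^(−1/2) = 2.1932.
Lab-frame lifetime: Δt = γτ = 2.1932 × 0.290 ps = 0.63603 ps.
Distance: d = vΔt = 0.89 × 2.998×10⁸ m/s × 6.3603×10^-13 s = 1.70×10^-4 m = 0.170 mm.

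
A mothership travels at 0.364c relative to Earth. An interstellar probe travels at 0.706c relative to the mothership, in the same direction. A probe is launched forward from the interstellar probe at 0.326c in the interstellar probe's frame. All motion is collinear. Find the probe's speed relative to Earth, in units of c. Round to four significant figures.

0.9215c

Compose velocities in two stages. Stage 1 (into S'): u₁ = (0.326+0.706)/(1+0.326×0.706) = 0.83892.
Stage 2 (into S): u = (0.83892+0.364)/(1+0.83892×0.364) = 0.92152, so the speed is 0.9215c.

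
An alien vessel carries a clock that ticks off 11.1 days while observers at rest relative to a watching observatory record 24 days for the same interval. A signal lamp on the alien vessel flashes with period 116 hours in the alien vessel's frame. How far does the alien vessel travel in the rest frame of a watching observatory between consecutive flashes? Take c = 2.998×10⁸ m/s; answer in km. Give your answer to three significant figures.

2.40×10^11 km

The time-dilation ratio gives γ = 24/11.1 = 2.16216.
β = √(1 − 1/γ²) = 0.88662. Lab-frame period = γτ = 2.16216×116 hours = 250.81 hours. Distance = βc × γτ = 0.88662 × 2.998×10⁸ m/s × 902916 s = 2.4000×10^14 m = 2.40×10^11 km.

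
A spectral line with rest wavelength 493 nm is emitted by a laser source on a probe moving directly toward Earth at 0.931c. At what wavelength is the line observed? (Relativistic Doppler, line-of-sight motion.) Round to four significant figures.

Relativistic Doppler for wavelength: λ_obs = λ_src · √((1−β)/(1+β)).
With β = 0.931: factor = √(0.069/1.931) = 0.18903.
λ_obs = 493 × 0.18903 = 93.19 nm.

93.19 nm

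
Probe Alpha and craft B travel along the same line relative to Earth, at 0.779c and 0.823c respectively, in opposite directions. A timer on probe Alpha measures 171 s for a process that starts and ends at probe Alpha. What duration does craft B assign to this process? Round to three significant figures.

788 s

Speed of probe Alpha in craft B's frame: u = (v_A + v_B)/(1 + v_A v_B/c²) = (0.779 + 0.823)/(1 + 0.779×0.823) = 1.602/1.641117 = 0.97616; |u| = 0.97616c.
γ for this relative speed: γ = 1/√(1 − 0.952888) = 4.6072.
Probe Alpha's interval is proper; time dilation gives Δt_B = γΔτ = 4.6072 × 171 s = 788 s.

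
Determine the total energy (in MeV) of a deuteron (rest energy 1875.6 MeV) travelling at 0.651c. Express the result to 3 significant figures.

With β = 0.651, γ = 1/√(1 − 0.651²) = 1/√0.576199 = 1.3174.
Total energy: E = γmc² = 1.3174 × 1875.6 MeV = 2470 MeV.

2470 MeV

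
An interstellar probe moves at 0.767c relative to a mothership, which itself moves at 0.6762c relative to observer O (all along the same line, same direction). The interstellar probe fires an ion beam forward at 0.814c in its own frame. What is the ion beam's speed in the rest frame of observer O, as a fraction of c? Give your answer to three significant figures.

0.995c

Compose velocities in two stages. Stage 1 (into S'): u₁ = (0.814+0.767)/(1+0.814×0.767) = 0.97332.
Stage 2 (into S): u = (0.97332+0.6762)/(1+0.97332×0.6762) = 0.99479, so the speed is 0.995c.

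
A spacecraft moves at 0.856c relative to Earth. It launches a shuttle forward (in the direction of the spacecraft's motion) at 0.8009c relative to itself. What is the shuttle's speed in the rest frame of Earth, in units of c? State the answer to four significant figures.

0.9830c

Relativistic velocity addition: u = (u' + v)/(1 + u'v/c²), with u' = 0.8009c and v = 0.856c.
Numerator: 0.8009 + 0.856 = 1.6569. Denominator: 1 + (0.8009)(0.856) = 1.6855704.
u = 1.6569/1.6855704 = 0.98299, so the speed is 0.9830c.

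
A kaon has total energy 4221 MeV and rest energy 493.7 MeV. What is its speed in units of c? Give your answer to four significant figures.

0.9931c

γ = E/(mc²) = 4221/493.7 = 8.5497.
β = √(1 − 1/γ²) = √(1 − 0.0136804) = √0.9863196 = 0.9931.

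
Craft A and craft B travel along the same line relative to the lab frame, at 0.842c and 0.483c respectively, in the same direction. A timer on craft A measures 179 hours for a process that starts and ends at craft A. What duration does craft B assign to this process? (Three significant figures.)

The velocity of craft A relative to craft B is (0.842 − 0.483)c / (1 − 0.842×0.483) = 0.60508c; relative speed 0.60508c.
At |u| = 0.60508c, γ = (1 − 0.366122)^(−1/2) = 1.256.
Craft A's interval is proper; time dilation gives Δt_B = γΔτ = 1.256 × 179 hours = 225 hours.

225 hours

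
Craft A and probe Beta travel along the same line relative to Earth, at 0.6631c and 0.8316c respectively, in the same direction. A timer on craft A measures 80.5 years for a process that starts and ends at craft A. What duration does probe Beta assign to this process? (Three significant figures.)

86.9 years

The velocity of craft A relative to probe Beta is (0.6631 − 0.8316)c / (1 − 0.6631×0.8316) = −0.37564c; relative speed 0.37564c.
γ for this relative speed: γ = 1/√(1 − 0.141105) = 1.079.
Craft A's interval is proper; time dilation gives Δt_B = γΔτ = 1.079 × 80.5 years = 86.9 years.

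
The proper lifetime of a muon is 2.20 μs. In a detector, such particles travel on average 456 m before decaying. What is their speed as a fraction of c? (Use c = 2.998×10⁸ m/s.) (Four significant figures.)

0.5687c

Lab distance = (lab lifetime)·v = γτ·βc, so βγ = d/(cτ) = 456.0/(2.998×10⁸ × 2.200×10^-6) = 0.69137.
With βγ = 0.69137: γ² = 1 + (βγ)² = 1.477992, and β = (βγ)/γ = 0.69137/1.21573 = 0.5687.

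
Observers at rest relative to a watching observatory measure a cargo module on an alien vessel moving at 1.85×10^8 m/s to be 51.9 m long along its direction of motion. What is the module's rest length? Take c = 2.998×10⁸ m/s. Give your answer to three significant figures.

β = v/c = (1.85×10^8 m/s)/(2.998×10⁸ m/s) = 0.617078.
Lorentz factor: γ = (1 − 0.3807853)^(−1/2) = 1.2708.
Proper length: L₀ = γ·L = 1.2708 × 51.9 = 66.0 m.

66.0 m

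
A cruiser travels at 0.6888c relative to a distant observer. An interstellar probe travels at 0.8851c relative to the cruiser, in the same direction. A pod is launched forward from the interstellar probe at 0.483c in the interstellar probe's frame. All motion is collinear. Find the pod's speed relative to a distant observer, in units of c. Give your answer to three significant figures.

First combine the pod and interstellar probe (S''→S'): u₁ = (0.483 + 0.8851)/(1 + 0.483×0.8851) = 1.3681/1.4275033 = 0.95839.
Then combine with the cruiser (S'→S): u = (0.95839 + 0.6888)/(1 + 0.95839×0.6888) = 1.64719/1.660139032 = 0.9922.

0.992c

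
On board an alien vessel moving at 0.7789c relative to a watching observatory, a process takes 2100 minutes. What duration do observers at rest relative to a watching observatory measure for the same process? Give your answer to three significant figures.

3350 minutes

β² = 0.60668521, so γ = 1/√0.39331479 = 1.5945.
The onboard clock measures proper time, so the interval in the rest frame of a watching observatory is dilated: Δt = γ·Δτ = 1.5945 × 2100 minutes = 3350 minutes.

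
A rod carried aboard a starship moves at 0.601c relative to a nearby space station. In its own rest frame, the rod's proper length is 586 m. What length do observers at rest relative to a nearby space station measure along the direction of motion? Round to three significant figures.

Lorentz factor: γ = (1 − 0.361201)^(−1/2) = 1.2512.
Length contraction: L = L₀/γ = 586/1.2512 = 468 m.

468 m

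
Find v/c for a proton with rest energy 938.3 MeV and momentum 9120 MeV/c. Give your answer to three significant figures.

pc/(mc²) = 9120/938.3 = 9.7197 = βγ = β/√(1−β²).
So β² = x²/(1 + x²) with x = 9.7197: x² = 94.4726, β² = 94.4726/95.4726 = 0.989526, β = 0.995.

0.995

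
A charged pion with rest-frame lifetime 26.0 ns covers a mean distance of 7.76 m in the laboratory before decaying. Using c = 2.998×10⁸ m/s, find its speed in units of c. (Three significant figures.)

0.706c

Let x = d/(cτ) = 7.760 m / (2.998×10⁸ m/s × 2.600×10^-8 s) = 0.99554. Since d = βγcτ, x = βγ = β/√(1−β²).
Solving: β² = x²/(1+x²) = 0.9911/1.9911 = 0.497765, so β = 0.706.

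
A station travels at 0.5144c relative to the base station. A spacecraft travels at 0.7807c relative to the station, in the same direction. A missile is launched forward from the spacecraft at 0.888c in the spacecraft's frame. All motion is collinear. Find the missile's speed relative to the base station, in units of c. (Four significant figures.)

0.9953c

First combine the missile and spacecraft (S''→S'): u₁ = (0.888 + 0.7807)/(1 + 0.888×0.7807) = 1.6687/1.6932616 = 0.98549.
Then combine with the station (S'→S): u = (0.98549 + 0.5144)/(1 + 0.98549×0.5144) = 1.49989/1.506936056 = 0.99532.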